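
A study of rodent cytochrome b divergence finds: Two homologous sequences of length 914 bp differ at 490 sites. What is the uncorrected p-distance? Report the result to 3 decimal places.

p = 490/914 = 0.536105… ≈ 0.536 (to 3 d.p.).

0.536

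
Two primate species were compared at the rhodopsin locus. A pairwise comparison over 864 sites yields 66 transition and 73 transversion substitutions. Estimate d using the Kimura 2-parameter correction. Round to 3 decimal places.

0.182

P = 66/864 ≈ 0.076389 and Q = 73/864 ≈ 0.084491.
Under the Kimura two-parameter model, d = −½ ln(1 − 2P − Q) − ¼ ln(1 − 2Q).
1 − 2P − Q = 0.762731, giving −½ ln(0.762731) = 0.135425.
1 − 2Q = 0.831018, giving −¼ ln(0.831018) = 0.046276.
d = 0.135425 + 0.046276 = 0.181701.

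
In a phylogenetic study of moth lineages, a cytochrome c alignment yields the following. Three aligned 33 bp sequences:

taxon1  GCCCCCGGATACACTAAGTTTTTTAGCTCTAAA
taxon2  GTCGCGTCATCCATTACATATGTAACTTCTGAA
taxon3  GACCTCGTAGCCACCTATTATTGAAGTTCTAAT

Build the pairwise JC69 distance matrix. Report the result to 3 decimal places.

taxon1–taxon2: 15/33 sites differ → p ≈ 0.454545, d = −0.75 ln(1 − 0.60606) = 0.698667 ≈ 0.699.
taxon1–taxon3: 13/33 sites differ → p ≈ 0.393939, d = −0.75 ln(1 − 0.525252) = 0.558728 ≈ 0.559.
taxon2–taxon3: 17/33 sites differ → p ≈ 0.515152, d = −0.75 ln(1 − 0.686869) = 0.870850 ≈ 0.871.

d(taxon1,taxon2) = 0.699, d(taxon1,taxon3) = 0.559, d(taxon2,taxon3) = 0.871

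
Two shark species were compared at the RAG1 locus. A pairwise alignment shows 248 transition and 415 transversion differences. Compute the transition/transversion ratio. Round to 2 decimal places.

0.60

R = 248/415 = 0.597590… ≈ 0.60 (to 2 d.p.).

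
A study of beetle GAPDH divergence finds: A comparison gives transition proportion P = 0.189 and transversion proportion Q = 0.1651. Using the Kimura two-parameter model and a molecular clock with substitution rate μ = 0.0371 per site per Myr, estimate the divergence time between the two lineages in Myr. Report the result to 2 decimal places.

Under the Kimura two-parameter model, d = −½ ln(1 − 2P − Q) − ¼ ln(1 − 2Q).
1 − 2P − Q = 0.4569, giving −½ ln(0.4569) = 0.391645.
1 − 2Q = 0.6698, giving −¼ ln(0.6698) = 0.100194.
d = 0.391645 + 0.100194 = 0.491839.
Under a molecular clock d = 2μt, so t = d/(2μ) = 0.491839 / (2 × 0.0371) = 6.63 Myr.

6.63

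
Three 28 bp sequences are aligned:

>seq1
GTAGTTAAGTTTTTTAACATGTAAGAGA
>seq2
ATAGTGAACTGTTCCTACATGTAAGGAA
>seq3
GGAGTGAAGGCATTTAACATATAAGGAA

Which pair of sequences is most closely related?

seq1 and seq3

seq1–seq2: 9/28 differ, p = 0.321, d = 0.420.
seq1–seq3: 8/28 differ, p = 0.286, d = 0.360.
seq2–seq3: 10/28 differ, p = 0.357, d = 0.485.
The smallest distance is between seq1 and seq3.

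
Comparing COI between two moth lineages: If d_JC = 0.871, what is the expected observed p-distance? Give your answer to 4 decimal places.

0.5152

p = (3/4)(1 − e^(−4d/3)) = 0.75 × (1 − e^(-1.161333)) = 0.75 × (1 − 0.313069) = 0.515198.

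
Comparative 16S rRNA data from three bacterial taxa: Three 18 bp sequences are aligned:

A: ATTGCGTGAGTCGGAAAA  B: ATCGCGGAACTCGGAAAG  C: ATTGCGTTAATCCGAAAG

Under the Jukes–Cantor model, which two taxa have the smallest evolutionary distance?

A and C

A–B: 5/18 differ, p = 0.278, d = 0.347.
A–C: 4/18 differ, p = 0.222, d = 0.264.
B–C: 5/18 differ, p = 0.278, d = 0.347.
The smallest distance is between A and C.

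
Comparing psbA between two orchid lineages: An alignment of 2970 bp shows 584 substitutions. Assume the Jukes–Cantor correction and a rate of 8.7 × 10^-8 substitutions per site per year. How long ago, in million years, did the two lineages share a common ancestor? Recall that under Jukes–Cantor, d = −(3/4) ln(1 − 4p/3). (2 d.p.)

1.31

p = 584/2970 ≈ 0.196633.
d = −(3/4) ln(1 − 4p/3) = −0.75 ln(1 − 0.262177) = −0.75 ln(0.737823)
  = −0.75 × (-0.304051) = 0.228038 substitutions/site.
Under a molecular clock d = 2μt, so t = d/(2μ) = 0.228038 / (2 × 8.7 × 10^-8) = 1.31 million years.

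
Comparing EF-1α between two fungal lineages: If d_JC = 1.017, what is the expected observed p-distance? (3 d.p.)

p = (3/4)(1 − e^(−4d/3)) = 0.75 × (1 − e^(-1.356)) = 0.75 × (1 − 0.257689) = 0.556733.

0.557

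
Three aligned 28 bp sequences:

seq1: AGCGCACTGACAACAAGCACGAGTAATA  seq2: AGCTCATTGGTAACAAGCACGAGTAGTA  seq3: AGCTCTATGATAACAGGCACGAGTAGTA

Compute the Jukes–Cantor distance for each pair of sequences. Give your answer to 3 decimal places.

seq1–seq2: 5/28 sites differ → p ≈ 0.178571, d = −0.75 ln(1 − 0.238095) = 0.203950 ≈ 0.204.
seq1–seq3: 6/28 sites differ → p ≈ 0.214286, d = −0.75 ln(1 − 0.285715) = 0.252355 ≈ 0.252.
seq2–seq3: 4/28 sites differ → p ≈ 0.142857, d = −0.75 ln(1 − 0.190476) = 0.158482 ≈ 0.158.

d(seq1,seq2) = 0.204, d(seq1,seq3) = 0.252, d(seq2,seq3) = 0.158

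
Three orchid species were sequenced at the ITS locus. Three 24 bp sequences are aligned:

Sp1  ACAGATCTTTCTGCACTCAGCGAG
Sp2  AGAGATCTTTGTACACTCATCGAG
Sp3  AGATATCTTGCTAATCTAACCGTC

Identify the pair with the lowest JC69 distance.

Sp1–Sp2: 4/24 differ, p = 0.167, d = 0.188.
Sp1–Sp3: 10/24 differ, p = 0.417, d = 0.608.
Sp2–Sp3: 9/24 differ, p = 0.375, d = 0.520.
The smallest distance is between Sp1 and Sp2.

Sp1 and Sp2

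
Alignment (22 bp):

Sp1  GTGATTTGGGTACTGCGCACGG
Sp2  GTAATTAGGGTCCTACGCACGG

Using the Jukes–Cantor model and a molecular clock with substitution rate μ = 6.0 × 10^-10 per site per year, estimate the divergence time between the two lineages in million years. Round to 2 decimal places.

The sequences differ at 4 of 22 sites (3, 7, 12, 15), so p = 4/22 ≈ 0.181818.
d = −(3/4) ln(1 − 4p/3) = −0.75 ln(1 − 0.242424) = −0.75 ln(0.757576)
  = −0.75 × (-0.277631) = 0.208223 substitutions/site.
Under a molecular clock d = 2μt, so t = d/(2μ) = 0.208223 / (2 × 6.0 × 10^-10) = 173.52 million years.

173.52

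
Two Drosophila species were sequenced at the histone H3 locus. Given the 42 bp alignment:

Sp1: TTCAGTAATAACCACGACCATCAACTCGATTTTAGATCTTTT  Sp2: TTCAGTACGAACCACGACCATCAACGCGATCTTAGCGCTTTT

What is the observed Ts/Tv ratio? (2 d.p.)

0.20

Transitions are A↔G and C↔T; transversions are all other mismatches.
Transitions: 1. Transversions: 5.
R = 1/5 = 0.20.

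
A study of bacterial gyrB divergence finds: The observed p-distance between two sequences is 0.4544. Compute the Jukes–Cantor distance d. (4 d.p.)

d = −(3/4) ln(1 − 4p/3) = −0.75 ln(1 − 0.605867) = −0.75 ln(0.394133)
  = −0.75 × (-0.931067) = 0.698300 substitutions/site.

0.6983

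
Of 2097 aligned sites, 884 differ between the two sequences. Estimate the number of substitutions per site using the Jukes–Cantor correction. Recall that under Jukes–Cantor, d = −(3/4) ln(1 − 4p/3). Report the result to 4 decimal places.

0.6193

p = 884/2097 ≈ 0.421555.
d = −(3/4) ln(1 − 4p/3) = −0.75 ln(1 − 0.562073) = −0.75 ln(0.437927)
  = −0.75 × (-0.825703) = 0.619277 substitutions/site.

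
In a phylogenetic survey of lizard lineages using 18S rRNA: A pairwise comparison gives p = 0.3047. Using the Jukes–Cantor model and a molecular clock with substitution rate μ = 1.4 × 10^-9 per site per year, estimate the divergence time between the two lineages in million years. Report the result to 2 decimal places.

139.64

d = −(3/4) ln(1 − 4p/3) = −0.75 ln(1 − 0.406267) = −0.75 ln(0.593733)
  = −0.75 × (-0.521326) = 0.390995 substitutions/site.
Under a molecular clock d = 2μt, so t = d/(2μ) = 0.390995 / (2 × 1.4 × 10^-9) = 139.64 million years.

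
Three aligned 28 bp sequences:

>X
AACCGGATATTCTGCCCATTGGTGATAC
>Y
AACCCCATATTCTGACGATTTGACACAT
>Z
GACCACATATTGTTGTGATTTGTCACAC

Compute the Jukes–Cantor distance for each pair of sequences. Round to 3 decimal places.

X–Y: 9/28 sites differ → p ≈ 0.321429, d = −0.75 ln(1 − 0.428572) = 0.419713 ≈ 0.420.
X–Z: 11/28 sites differ → p ≈ 0.392857, d = −0.75 ln(1 − 0.523809) = 0.556452 ≈ 0.556.
Y–Z: 8/28 sites differ → p ≈ 0.285714, d = −0.75 ln(1 − 0.380952) = 0.359679 ≈ 0.360.

d(X,Y) = 0.420, d(X,Z) = 0.556, d(Y,Z) = 0.360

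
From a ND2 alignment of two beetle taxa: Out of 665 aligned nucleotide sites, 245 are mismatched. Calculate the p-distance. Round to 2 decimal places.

p = 245/665 = 0.368421… ≈ 0.37 (to 2 d.p.).

0.37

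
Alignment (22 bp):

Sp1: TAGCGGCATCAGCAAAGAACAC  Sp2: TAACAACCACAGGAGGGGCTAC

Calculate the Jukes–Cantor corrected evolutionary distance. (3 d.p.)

The sequences differ at 11 of 22 sites, so p = 11/22 = 0.5.
d = −(3/4) ln(1 − 4p/3) = −0.75 ln(1 − 0.666667) = −0.75 ln(0.333333)
  = −0.75 × (-1.098613) = 0.823960 substitutions/site.

0.824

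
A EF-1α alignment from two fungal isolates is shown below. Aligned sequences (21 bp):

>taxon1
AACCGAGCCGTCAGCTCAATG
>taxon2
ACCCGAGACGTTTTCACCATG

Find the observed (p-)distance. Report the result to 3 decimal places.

The sequences differ at 7 of 21 positions (sites 2, 8, 12, 13, 14, 16, 18).
p = 7/21 = 0.333333… ≈ 0.333 (to 3 d.p.).

0.333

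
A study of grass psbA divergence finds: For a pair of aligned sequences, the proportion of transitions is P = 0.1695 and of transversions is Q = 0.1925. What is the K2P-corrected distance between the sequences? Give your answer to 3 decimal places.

Under the Kimura two-parameter model, d = −½ ln(1 − 2P − Q) − ¼ ln(1 − 2Q).
1 − 2P − Q = 0.4685, giving −½ ln(0.4685) = 0.379110.
1 − 2Q = 0.615, giving −¼ ln(0.615) = 0.121533.
d = 0.379110 + 0.121533 = 0.500643.

0.501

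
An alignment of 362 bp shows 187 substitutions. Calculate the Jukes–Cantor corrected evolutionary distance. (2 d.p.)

p = 187/362 ≈ 0.516575.
d = −(3/4) ln(1 − 4p/3) = −0.75 ln(1 − 0.688767) = −0.75 ln(0.311233)
  = −0.75 × (-1.167213) = 0.875410 substitutions/site.

0.88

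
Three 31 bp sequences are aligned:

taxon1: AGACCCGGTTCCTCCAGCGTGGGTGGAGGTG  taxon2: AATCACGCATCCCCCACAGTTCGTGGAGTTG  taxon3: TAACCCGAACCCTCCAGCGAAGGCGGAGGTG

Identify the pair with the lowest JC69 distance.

taxon1 and taxon3

taxon1–taxon2: 11/31 differ, p = 0.355, d = 0.481.
taxon1–taxon3: 8/31 differ, p = 0.258, d = 0.316.
taxon2–taxon3: 13/31 differ, p = 0.419, d = 0.614.
The smallest distance is between taxon1 and taxon3.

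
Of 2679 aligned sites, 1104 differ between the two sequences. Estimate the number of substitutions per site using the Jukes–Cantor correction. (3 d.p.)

p = 1104/2679 ≈ 0.412094.
d = −(3/4) ln(1 − 4p/3) = −0.75 ln(1 − 0.549459) = −0.75 ln(0.450541)
  = −0.75 × (-0.797306) = 0.597980 substitutions/site.

0.598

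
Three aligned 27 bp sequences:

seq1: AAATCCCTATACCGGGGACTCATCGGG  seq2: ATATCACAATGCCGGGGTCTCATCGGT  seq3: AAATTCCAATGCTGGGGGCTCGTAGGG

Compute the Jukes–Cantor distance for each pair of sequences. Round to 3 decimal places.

seq1–seq2: 6/27 sites differ → p ≈ 0.222222, d = −0.75 ln(1 − 0.296296) = 0.263548 ≈ 0.264.
seq1–seq3: 7/27 sites differ → p ≈ 0.259259, d = −0.75 ln(1 − 0.345679) = 0.318118 ≈ 0.318.
seq2–seq3: 8/27 sites differ → p ≈ 0.296296, d = −0.75 ln(1 − 0.395061) = 0.376971 ≈ 0.377.

d(seq1,seq2) = 0.264, d(seq1,seq3) = 0.318, d(seq2,seq3) = 0.377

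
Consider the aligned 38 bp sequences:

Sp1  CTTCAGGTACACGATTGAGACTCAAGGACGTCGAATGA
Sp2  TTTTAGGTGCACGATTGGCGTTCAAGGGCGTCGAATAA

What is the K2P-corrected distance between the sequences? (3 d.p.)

0.310

Of 38 sites, 8 differences are transitions and 1 are transversions, so P = 8/38 ≈ 0.210526 and Q = 1/38 ≈ 0.026316.
Under the Kimura two-parameter model, d = −½ ln(1 − 2P − Q) − ¼ ln(1 − 2Q).
1 − 2P − Q = 0.552632, giving −½ ln(0.552632) = 0.296531.
1 − 2Q = 0.947368, giving −¼ ln(0.947368) = 0.013517.
d = 0.296531 + 0.013517 = 0.310048.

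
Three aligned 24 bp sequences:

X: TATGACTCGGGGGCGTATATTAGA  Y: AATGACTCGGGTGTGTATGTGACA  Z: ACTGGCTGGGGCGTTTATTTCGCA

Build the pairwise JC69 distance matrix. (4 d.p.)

X–Y: 6/24 sites differ → p = 0.25, d = −0.75 ln(1 − 0.333333) = 0.304098 ≈ 0.3041.
X–Z: 11/24 sites differ → p ≈ 0.458333, d = −0.75 ln(1 − 0.611111) = 0.708346 ≈ 0.7083.
Y–Z: 8/24 sites differ → p ≈ 0.333333, d = −0.75 ln(1 − 0.444444) = 0.440839 ≈ 0.4408.

d(X,Y) = 0.3041, d(X,Z) = 0.7083, d(Y,Z) = 0.4408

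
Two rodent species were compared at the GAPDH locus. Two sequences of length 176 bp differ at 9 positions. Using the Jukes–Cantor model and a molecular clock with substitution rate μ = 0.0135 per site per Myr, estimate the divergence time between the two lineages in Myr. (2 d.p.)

1.96

p = 9/176 ≈ 0.051136.
d = −(3/4) ln(1 − 4p/3) = −0.75 ln(1 − 0.068181) = −0.75 ln(0.931819)
  = −0.75 × (-0.070617) = 0.052963 substitutions/site.
Under a molecular clock d = 2μt, so t = d/(2μ) = 0.052963 / (2 × 0.0135) = 1.96 Myr.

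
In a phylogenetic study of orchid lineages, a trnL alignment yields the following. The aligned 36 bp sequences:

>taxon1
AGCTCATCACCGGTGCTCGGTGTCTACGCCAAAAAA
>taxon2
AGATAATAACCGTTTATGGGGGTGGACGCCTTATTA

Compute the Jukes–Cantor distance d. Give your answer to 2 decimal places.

0.55

The sequences differ at 14 of 36 sites, so p = 14/36 ≈ 0.388889.
d = −(3/4) ln(1 − 4p/3) = −0.75 ln(1 − 0.518519) = −0.75 ln(0.481481)
  = −0.75 × (-0.730889) = 0.548167 substitutions/site.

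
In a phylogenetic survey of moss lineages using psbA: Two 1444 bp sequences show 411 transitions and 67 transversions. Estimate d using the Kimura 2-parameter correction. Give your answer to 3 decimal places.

0.502

P = 411/1444 ≈ 0.284626 and Q = 67/1444 ≈ 0.046399.
Under the Kimura two-parameter model, d = −½ ln(1 − 2P − Q) − ¼ ln(1 − 2Q).
1 − 2P − Q = 0.384349, giving −½ ln(0.384349) = 0.478102.
1 − 2Q = 0.907202, giving −¼ ln(0.907202) = 0.024348.
d = 0.478102 + 0.024348 = 0.502450.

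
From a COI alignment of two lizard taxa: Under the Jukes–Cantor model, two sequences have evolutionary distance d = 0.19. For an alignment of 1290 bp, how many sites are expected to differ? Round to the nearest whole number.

217

Invert JC69: p = (3/4)(1 − e^(−4d/3)) = 0.75 × (1 − e^(-0.253333)) = 0.75 × (1 − 0.776209) = 0.167843.
Expected differing sites = pL ≈ 0.167843 × 1290 = 216.51747 ≈ 217.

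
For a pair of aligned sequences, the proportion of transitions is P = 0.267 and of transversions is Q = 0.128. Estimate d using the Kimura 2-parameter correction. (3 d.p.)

Under the Kimura two-parameter model, d = −½ ln(1 − 2P − Q) − ¼ ln(1 − 2Q).
1 − 2P − Q = 0.338, giving −½ ln(0.338) = 0.542355.
1 − 2Q = 0.744, giving −¼ ln(0.744) = 0.073929.
d = 0.542355 + 0.073929 = 0.616284.

0.616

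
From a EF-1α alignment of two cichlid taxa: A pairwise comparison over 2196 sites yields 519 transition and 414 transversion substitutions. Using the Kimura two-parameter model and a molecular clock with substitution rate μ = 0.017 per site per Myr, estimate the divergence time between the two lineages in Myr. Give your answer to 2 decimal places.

P = 519/2196 ≈ 0.236339 and Q = 414/2196 ≈ 0.188525.
Under the Kimura two-parameter model, d = −½ ln(1 − 2P − Q) − ¼ ln(1 − 2Q).
1 − 2P − Q = 0.338797, giving −½ ln(0.338797) = 0.541177.
1 − 2Q = 0.62295, giving −¼ ln(0.62295) = 0.118322.
d = 0.541177 + 0.118322 = 0.659499.
Under a molecular clock d = 2μt, so t = d/(2μ) = 0.659499 / (2 × 0.017) = 19.40 Myr.

19.40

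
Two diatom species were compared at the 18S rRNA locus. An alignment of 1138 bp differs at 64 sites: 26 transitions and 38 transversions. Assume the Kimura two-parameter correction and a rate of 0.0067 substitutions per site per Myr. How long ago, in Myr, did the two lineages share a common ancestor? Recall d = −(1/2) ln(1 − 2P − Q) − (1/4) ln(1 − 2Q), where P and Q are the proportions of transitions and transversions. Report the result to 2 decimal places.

4.36

P = 26/1138 ≈ 0.022847 and Q = 38/1138 ≈ 0.033392.
Under the Kimura two-parameter model, d = −½ ln(1 − 2P − Q) − ¼ ln(1 − 2Q).
1 − 2P − Q = 0.920914, giving −½ ln(0.920914) = 0.041194.
1 − 2Q = 0.933216, giving −¼ ln(0.933216) = 0.017280.
d = 0.041194 + 0.017280 = 0.058474.
Under a molecular clock d = 2μt, so t = d/(2μ) = 0.058474 / (2 × 0.0067) = 4.36 Myr.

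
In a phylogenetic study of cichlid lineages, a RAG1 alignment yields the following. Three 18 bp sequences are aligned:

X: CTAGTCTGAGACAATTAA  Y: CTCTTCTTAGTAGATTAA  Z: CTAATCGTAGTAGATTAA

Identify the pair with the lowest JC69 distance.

Y and Z

X–Y: 6/18 differ, p = 0.333, d = 0.441.
X–Z: 6/18 differ, p = 0.333, d = 0.441.
Y–Z: 3/18 differ, p = 0.167, d = 0.188.
The smallest distance is between Y and Z.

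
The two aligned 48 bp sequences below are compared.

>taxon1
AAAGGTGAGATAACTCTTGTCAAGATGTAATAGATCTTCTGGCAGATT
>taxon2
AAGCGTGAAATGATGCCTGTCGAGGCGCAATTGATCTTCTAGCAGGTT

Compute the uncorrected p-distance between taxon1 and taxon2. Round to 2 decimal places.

The sequences differ at 14 of 48 positions.
p = 14/48 = 0.291666… ≈ 0.29 (to 2 d.p.).

0.29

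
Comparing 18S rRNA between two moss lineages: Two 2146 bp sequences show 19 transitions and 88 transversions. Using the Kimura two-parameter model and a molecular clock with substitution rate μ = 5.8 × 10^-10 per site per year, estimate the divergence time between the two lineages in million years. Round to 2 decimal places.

44.52

P = 19/2146 ≈ 0.008854 and Q = 88/2146 ≈ 0.041007.
Under the Kimura two-parameter model, d = −½ ln(1 − 2P − Q) − ¼ ln(1 − 2Q).
1 − 2P − Q = 0.941285, giving −½ ln(0.941285) = 0.030255.
1 − 2Q = 0.917986, giving −¼ ln(0.917986) = 0.021393.
d = 0.030255 + 0.021393 = 0.051648.
Under a molecular clock d = 2μt, so t = d/(2μ) = 0.051648 / (2 × 5.8 × 10^-10) = 44.52 million years.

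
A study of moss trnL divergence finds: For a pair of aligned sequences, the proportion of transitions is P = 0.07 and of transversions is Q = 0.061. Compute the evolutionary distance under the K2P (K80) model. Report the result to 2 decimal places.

Under the Kimura two-parameter model, d = −½ ln(1 − 2P − Q) − ¼ ln(1 − 2Q).
1 − 2P − Q = 0.799, giving −½ ln(0.799) = 0.112197.
1 − 2Q = 0.878, giving −¼ ln(0.878) = 0.032527.
d = 0.112197 + 0.032527 = 0.144724.

0.14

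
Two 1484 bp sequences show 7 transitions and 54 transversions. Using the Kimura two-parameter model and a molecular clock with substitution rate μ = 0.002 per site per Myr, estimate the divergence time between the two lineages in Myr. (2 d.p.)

P = 7/1484 ≈ 0.004717 and Q = 54/1484 ≈ 0.036388.
Under the Kimura two-parameter model, d = −½ ln(1 − 2P − Q) − ¼ ln(1 − 2Q).
1 − 2P − Q = 0.954178, giving −½ ln(0.954178) = 0.023453.
1 − 2Q = 0.927224, giving −¼ ln(0.927224) = 0.018890.
d = 0.023453 + 0.018890 = 0.042343.
Under a molecular clock d = 2μt, so t = d/(2μ) = 0.042343 / (2 × 0.002) = 10.59 Myr.

10.59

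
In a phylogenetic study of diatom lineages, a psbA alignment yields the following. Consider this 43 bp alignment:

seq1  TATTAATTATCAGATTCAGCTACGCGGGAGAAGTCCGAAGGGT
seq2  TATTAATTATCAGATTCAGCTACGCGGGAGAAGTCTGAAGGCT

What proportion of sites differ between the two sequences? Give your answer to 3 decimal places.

The sequences differ at 2 of 43 positions (sites 36, 42).
p = 2/43 = 0.046511… ≈ 0.047 (to 3 d.p.).

0.047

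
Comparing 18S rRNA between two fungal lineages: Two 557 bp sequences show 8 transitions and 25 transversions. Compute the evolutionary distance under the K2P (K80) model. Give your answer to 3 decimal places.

0.062

P = 8/557 ≈ 0.014363 and Q = 25/557 ≈ 0.044883.
Under the Kimura two-parameter model, d = −½ ln(1 − 2P − Q) − ¼ ln(1 − 2Q).
1 − 2P − Q = 0.926391, giving −½ ln(0.926391) = 0.038229.
1 − 2Q = 0.910234, giving −¼ ln(0.910234) = 0.023513.
d = 0.038229 + 0.023513 = 0.061742.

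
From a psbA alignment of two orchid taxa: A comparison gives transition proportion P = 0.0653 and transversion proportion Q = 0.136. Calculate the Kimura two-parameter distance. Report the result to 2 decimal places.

0.23

Under the Kimura two-parameter model, d = −½ ln(1 − 2P − Q) − ¼ ln(1 − 2Q).
1 − 2P − Q = 0.7334, giving −½ ln(0.7334) = 0.155032.
1 − 2Q = 0.728, giving −¼ ln(0.728) = 0.079364.
d = 0.155032 + 0.079364 = 0.234396.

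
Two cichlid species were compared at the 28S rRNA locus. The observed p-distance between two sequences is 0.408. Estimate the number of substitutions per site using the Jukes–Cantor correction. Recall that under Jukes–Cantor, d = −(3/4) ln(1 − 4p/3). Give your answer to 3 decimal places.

0.589

d = −(3/4) ln(1 − 4p/3) = −0.75 ln(1 − 0.544) = −0.75 ln(0.456)
  = −0.75 × (-0.785262) = 0.588947 substitutions/site.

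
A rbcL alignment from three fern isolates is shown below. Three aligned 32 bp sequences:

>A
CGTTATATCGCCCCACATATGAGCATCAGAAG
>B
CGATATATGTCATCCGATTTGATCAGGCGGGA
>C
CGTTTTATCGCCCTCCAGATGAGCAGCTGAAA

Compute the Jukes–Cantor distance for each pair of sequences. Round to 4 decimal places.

A–B: 15/32 sites differ → p = 0.46875, d = −0.75 ln(1 − 0.625) = 0.735622 ≈ 0.7356.
A–C: 7/32 sites differ → p = 0.21875, d = −0.75 ln(1 − 0.291667) = 0.258631 ≈ 0.2586.
B–C: 15/32 sites differ → p = 0.46875, d = −0.75 ln(1 − 0.625) = 0.735622 ≈ 0.7356.

d(A,B) = 0.7356, d(A,C) = 0.2586, d(B,C) = 0.7356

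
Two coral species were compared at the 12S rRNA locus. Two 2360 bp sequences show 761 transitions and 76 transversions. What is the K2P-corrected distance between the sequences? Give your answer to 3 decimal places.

P = 761/2360 ≈ 0.322458 and Q = 76/2360 ≈ 0.032203.
Under the Kimura two-parameter model, d = −½ ln(1 − 2P − Q) − ¼ ln(1 − 2Q).
1 − 2P − Q = 0.322881, giving −½ ln(0.322881) = 0.565236.
1 − 2Q = 0.935594, giving −¼ ln(0.935594) = 0.016643.
d = 0.565236 + 0.016643 = 0.581879.

0.582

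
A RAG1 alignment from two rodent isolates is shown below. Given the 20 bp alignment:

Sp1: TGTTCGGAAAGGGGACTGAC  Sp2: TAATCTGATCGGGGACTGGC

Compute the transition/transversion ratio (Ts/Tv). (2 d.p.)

0.50

Transitions are A↔G and C↔T; transversions are all other mismatches.
Transitions: 2. Transversions: 4.
R = 2/4 = 0.50.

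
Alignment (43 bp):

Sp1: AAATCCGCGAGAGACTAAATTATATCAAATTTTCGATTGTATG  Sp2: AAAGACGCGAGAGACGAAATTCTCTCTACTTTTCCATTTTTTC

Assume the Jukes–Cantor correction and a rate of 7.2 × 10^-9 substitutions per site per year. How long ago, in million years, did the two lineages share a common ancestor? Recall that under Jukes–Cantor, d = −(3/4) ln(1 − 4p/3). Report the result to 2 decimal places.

21.73

The sequences differ at 11 of 43 sites, so p = 11/43 ≈ 0.255814.
d = −(3/4) ln(1 − 4p/3) = −0.75 ln(1 − 0.341085) = −0.75 ln(0.658915)
  = −0.75 × (-0.417161) = 0.312871 substitutions/site.
Under a molecular clock d = 2μt, so t = d/(2μ) = 0.312871 / (2 × 7.2 × 10^-9) = 21.73 million years.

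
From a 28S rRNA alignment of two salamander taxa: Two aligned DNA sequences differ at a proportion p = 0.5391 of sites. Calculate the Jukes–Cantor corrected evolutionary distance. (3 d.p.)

0.952

d = −(3/4) ln(1 − 4p/3) = −0.75 ln(1 − 0.7188) = −0.75 ln(0.2812)
  = −0.75 × (-1.268689) = 0.951517 substitutions/site.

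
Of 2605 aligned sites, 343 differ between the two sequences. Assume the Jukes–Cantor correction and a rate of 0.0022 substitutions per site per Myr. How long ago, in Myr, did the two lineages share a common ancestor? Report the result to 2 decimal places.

32.91

p = 343/2605 ≈ 0.13167.
d = −(3/4) ln(1 − 4p/3) = −0.75 ln(1 − 0.17556) = −0.75 ln(0.82444)
  = −0.75 × (-0.193051) = 0.144788 substitutions/site.
Under a molecular clock d = 2μt, so t = d/(2μ) = 0.144788 / (2 × 0.0022) = 32.91 Myr.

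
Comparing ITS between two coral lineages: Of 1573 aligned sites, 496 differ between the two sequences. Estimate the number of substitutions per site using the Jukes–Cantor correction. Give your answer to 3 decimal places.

0.409

p = 496/1573 ≈ 0.315321.
d = −(3/4) ln(1 − 4p/3) = −0.75 ln(1 − 0.420428) = −0.75 ln(0.579572)
  = −0.75 × (-0.545465) = 0.409099 substitutions/site.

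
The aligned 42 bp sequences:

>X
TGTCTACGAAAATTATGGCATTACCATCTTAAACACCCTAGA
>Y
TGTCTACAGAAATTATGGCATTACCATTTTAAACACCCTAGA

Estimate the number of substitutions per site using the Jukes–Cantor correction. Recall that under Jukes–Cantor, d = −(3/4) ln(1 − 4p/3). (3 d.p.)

The sequences differ at 3 of 42 sites (8, 9, 28), so p = 3/42 ≈ 0.071429.
d = −(3/4) ln(1 − 4p/3) = −0.75 ln(1 − 0.095239) = −0.75 ln(0.904761)
  = −0.75 × (-0.100084) = 0.075063 substitutions/site.

0.075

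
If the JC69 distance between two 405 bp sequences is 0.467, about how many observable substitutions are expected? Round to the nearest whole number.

141

Invert JC69: p = (3/4)(1 − e^(−4d/3)) = 0.75 × (1 − e^(-0.622667)) = 0.75 × (1 − 0.536512) = 0.347616.
Expected differing sites = pL ≈ 0.347616 × 405 = 140.78448 ≈ 141.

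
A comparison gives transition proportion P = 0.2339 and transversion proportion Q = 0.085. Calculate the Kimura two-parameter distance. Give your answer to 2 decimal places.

0.45

Under the Kimura two-parameter model, d = −½ ln(1 − 2P − Q) − ¼ ln(1 − 2Q).
1 − 2P − Q = 0.4472, giving −½ ln(0.4472) = 0.402375.
1 − 2Q = 0.83, giving −¼ ln(0.83) = 0.046582.
d = 0.402375 + 0.046582 = 0.448957.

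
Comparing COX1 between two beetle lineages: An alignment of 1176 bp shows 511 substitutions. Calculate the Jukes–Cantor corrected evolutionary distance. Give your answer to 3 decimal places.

0.649

p = 511/1176 ≈ 0.434524.
d = −(3/4) ln(1 − 4p/3) = −0.75 ln(1 − 0.579365) = −0.75 ln(0.420635)
  = −0.75 × (-0.865990) = 0.649493 substitutions/site.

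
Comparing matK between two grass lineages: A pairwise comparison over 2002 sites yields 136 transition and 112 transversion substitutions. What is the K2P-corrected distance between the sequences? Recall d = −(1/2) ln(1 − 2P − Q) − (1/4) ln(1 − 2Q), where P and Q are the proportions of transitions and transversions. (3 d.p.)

P = 136/2002 ≈ 0.067932 and Q = 112/2002 ≈ 0.055944.
Under the Kimura two-parameter model, d = −½ ln(1 − 2P − Q) − ¼ ln(1 − 2Q).
1 − 2P − Q = 0.808192, giving −½ ln(0.808192) = 0.106478.
1 − 2Q = 0.888112, giving −¼ ln(0.888112) = 0.029664.
d = 0.106478 + 0.029664 = 0.136142.

0.136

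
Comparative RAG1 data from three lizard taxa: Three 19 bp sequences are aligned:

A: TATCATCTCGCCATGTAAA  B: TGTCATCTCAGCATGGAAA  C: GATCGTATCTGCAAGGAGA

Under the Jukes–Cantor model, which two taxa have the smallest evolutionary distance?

A–B: 4/19 differ, p = 0.211, d = 0.247.
A–C: 8/19 differ, p = 0.421, d = 0.618.
B–C: 7/19 differ, p = 0.368, d = 0.507.
The smallest distance is between A and B.

A and B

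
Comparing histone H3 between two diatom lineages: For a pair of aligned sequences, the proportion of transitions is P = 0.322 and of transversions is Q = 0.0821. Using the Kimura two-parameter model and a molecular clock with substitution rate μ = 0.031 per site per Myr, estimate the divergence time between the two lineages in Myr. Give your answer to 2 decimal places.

Under the Kimura two-parameter model, d = −½ ln(1 − 2P − Q) − ¼ ln(1 − 2Q).
1 − 2P − Q = 0.2739, giving −½ ln(0.2739) = 0.647496.
1 − 2Q = 0.8358, giving −¼ ln(0.8358) = 0.044841.
d = 0.647496 + 0.044841 = 0.692337.
Under a molecular clock d = 2μt, so t = d/(2μ) = 0.692337 / (2 × 0.031) = 11.17 Myr.

11.17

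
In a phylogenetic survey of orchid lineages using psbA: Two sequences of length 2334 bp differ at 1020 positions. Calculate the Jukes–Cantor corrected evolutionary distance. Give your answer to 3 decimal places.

p = 1020/2334 ≈ 0.437018.
d = −(3/4) ln(1 − 4p/3) = −0.75 ln(1 − 0.582691) = −0.75 ln(0.417309)
  = −0.75 × (-0.873928) = 0.655446 substitutions/site.

0.655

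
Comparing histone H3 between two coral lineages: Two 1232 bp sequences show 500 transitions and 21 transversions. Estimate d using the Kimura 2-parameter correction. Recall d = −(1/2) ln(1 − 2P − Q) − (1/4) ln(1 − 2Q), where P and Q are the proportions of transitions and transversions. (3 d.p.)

0.891

P = 500/1232 ≈ 0.405844 and Q = 21/1232 ≈ 0.017045.
Under the Kimura two-parameter model, d = −½ ln(1 − 2P − Q) − ¼ ln(1 − 2Q).
1 − 2P − Q = 0.171267, giving −½ ln(0.171267) = 0.882266.
1 − 2Q = 0.96591, giving −¼ ln(0.96591) = 0.008671.
d = 0.882266 + 0.008671 = 0.890937.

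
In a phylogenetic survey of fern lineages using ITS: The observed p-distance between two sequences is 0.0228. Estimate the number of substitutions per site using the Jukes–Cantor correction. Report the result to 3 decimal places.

0.023

d = −(3/4) ln(1 − 4p/3) = −0.75 ln(1 − 0.0304) = −0.75 ln(0.9696)
  = −0.75 × (-0.030872) = 0.023154 substitutions/site.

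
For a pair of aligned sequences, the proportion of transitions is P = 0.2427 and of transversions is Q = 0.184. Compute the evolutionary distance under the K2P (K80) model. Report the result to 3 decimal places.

Under the Kimura two-parameter model, d = −½ ln(1 − 2P − Q) − ¼ ln(1 − 2Q).
1 − 2P − Q = 0.3306, giving −½ ln(0.3306) = 0.553423.
1 − 2Q = 0.632, giving −¼ ln(0.632) = 0.114716.
d = 0.553423 + 0.114716 = 0.668139.

0.668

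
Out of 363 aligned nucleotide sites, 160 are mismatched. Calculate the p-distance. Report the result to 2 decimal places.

0.44

p = 160/363 = 0.440771… ≈ 0.44 (to 2 d.p.).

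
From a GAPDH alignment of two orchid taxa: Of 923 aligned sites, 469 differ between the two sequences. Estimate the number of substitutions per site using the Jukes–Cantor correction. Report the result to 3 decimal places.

0.849

p = 469/923 ≈ 0.508126.
d = −(3/4) ln(1 − 4p/3) = −0.75 ln(1 − 0.677501) = −0.75 ln(0.322499)
  = −0.75 × (-1.131655) = 0.848741 substitutions/site.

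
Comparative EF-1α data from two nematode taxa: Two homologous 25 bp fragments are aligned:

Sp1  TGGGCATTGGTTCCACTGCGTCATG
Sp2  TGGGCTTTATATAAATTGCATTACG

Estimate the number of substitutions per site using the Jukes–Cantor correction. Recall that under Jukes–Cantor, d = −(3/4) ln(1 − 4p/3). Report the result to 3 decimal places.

The sequences differ at 10 of 25 sites (6, 9, 10, 11, 13, 14, 16, 20, 22, 24), so p = 10/25 = 0.4.
d = −(3/4) ln(1 − 4p/3) = −0.75 ln(1 − 0.533333) = −0.75 ln(0.466667)
  = −0.75 × (-0.762139) = 0.571604 substitutions/site.

0.572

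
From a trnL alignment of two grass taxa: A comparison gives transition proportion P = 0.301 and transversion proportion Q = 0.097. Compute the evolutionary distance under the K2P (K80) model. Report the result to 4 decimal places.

0.6542

Under the Kimura two-parameter model, d = −½ ln(1 − 2P − Q) − ¼ ln(1 − 2Q).
1 − 2P − Q = 0.301, giving −½ ln(0.301) = 0.600323.
1 − 2Q = 0.806, giving −¼ ln(0.806) = 0.053918.
d = 0.600323 + 0.053918 = 0.654241.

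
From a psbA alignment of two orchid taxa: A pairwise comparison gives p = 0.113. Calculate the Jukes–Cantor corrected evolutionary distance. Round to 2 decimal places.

0.12

d = −(3/4) ln(1 − 4p/3) = −0.75 ln(1 − 0.150667) = −0.75 ln(0.849333)
  = −0.75 × (-0.163304) = 0.122478 substitutions/site.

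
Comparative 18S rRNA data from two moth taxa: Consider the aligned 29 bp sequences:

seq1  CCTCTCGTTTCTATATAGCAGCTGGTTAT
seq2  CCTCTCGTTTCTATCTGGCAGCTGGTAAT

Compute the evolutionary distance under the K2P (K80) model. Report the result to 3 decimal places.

0.111

Of 29 sites, 1 differences are transitions and 2 are transversions, so P = 1/29 ≈ 0.034483 and Q = 2/29 ≈ 0.068966.
Under the Kimura two-parameter model, d = −½ ln(1 − 2P − Q) − ¼ ln(1 − 2Q).
1 − 2P − Q = 0.862068, giving −½ ln(0.862068) = 0.074211.
1 − 2Q = 0.862068, giving −¼ ln(0.862068) = 0.037105.
d = 0.074211 + 0.037105 = 0.111316.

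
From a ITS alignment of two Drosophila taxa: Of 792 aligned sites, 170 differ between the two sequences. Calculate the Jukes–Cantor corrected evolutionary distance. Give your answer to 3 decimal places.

0.253

p = 170/792 ≈ 0.214646.
d = −(3/4) ln(1 − 4p/3) = −0.75 ln(1 − 0.286195) = −0.75 ln(0.713805)
  = −0.75 × (-0.337145) = 0.252859 substitutions/site.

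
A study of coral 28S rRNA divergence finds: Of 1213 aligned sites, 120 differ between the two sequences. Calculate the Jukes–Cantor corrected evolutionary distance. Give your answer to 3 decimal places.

p = 120/1213 ≈ 0.098928.
d = −(3/4) ln(1 − 4p/3) = −0.75 ln(1 − 0.131904) = −0.75 ln(0.868096)
  = −0.75 × (-0.141453) = 0.106090 substitutions/site.

0.106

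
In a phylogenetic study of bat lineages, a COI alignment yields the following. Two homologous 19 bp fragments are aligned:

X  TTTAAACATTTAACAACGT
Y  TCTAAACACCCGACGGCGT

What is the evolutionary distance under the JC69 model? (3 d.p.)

The sequences differ at 7 of 19 sites (2, 9, 10, 11, 12, 15, 16), so p = 7/19 ≈ 0.368421.
d = −(3/4) ln(1 − 4p/3) = −0.75 ln(1 − 0.491228) = −0.75 ln(0.508772)
  = −0.75 × (-0.675755) = 0.506816 substitutions/site.

0.507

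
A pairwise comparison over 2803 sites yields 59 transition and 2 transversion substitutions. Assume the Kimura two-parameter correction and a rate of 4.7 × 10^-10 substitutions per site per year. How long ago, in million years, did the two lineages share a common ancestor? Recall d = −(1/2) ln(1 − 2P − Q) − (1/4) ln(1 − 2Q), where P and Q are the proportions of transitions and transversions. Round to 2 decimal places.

P = 59/2803 ≈ 0.021049 and Q = 2/2803 ≈ 0.000714.
Under the Kimura two-parameter model, d = −½ ln(1 − 2P − Q) − ¼ ln(1 − 2Q).
1 − 2P − Q = 0.957188, giving −½ ln(0.957188) = 0.021878.
1 − 2Q = 0.998572, giving −¼ ln(0.998572) = 0.000357.
d = 0.021878 + 0.000357 = 0.022235.
Under a molecular clock d = 2μt, so t = d/(2μ) = 0.022235 / (2 × 4.7 × 10^-10) = 23.65 million years.

23.65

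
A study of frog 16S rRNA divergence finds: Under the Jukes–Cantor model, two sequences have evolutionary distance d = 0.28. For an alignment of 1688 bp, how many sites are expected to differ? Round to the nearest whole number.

394

Invert JC69: p = (3/4)(1 − e^(−4d/3)) = 0.75 × (1 − e^(-0.373333)) = 0.75 × (1 − 0.688436) = 0.233673.
Expected differing sites = pL ≈ 0.233673 × 1688 = 394.440024 ≈ 394.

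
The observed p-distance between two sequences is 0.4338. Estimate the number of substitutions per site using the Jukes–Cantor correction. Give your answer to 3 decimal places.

d = −(3/4) ln(1 − 4p/3) = −0.75 ln(1 − 0.5784) = −0.75 ln(0.4216)
  = −0.75 × (-0.863698) = 0.647774 substitutions/site.

0.648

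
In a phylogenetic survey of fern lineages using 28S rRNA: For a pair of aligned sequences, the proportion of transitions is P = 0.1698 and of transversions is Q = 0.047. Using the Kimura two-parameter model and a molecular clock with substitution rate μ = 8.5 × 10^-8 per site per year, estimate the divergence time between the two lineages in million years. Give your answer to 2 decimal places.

1.58

Under the Kimura two-parameter model, d = −½ ln(1 − 2P − Q) − ¼ ln(1 − 2Q).
1 − 2P − Q = 0.6134, giving −½ ln(0.6134) = 0.244369.
1 − 2Q = 0.906, giving −¼ ln(0.906) = 0.024679.
d = 0.244369 + 0.024679 = 0.269048.
Under a molecular clock d = 2μt, so t = d/(2μ) = 0.269048 / (2 × 8.5 × 10^-8) = 1.58 million years.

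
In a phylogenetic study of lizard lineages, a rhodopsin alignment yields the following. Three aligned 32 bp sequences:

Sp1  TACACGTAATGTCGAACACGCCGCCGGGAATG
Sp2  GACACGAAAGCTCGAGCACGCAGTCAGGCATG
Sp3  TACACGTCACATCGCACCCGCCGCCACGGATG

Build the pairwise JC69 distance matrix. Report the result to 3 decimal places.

d(Sp1,Sp2) = 0.353, d(Sp1,Sp3) = 0.304, d(Sp2,Sp3) = 0.520

Sp1–Sp2: 9/32 sites differ → p = 0.28125, d = −0.75 ln(1 − 0.375) = 0.352503 ≈ 0.353.
Sp1–Sp3: 8/32 sites differ → p = 0.25, d = −0.75 ln(1 − 0.333333) = 0.304098 ≈ 0.304.
Sp2–Sp3: 12/32 sites differ → p = 0.375, d = −0.75 ln(1 − 0.5) = 0.519860 ≈ 0.520.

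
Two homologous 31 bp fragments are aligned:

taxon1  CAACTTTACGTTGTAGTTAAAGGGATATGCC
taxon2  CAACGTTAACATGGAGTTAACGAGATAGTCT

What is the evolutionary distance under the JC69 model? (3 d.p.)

The sequences differ at 10 of 31 sites (5, 9, 10, 11, 14, 21, 23, 28, 29, 31), so p = 10/31 ≈ 0.322581.
d = −(3/4) ln(1 − 4p/3) = −0.75 ln(1 − 0.430108) = −0.75 ln(0.569892)
  = −0.75 × (-0.562308) = 0.421731 substitutions/site.

0.422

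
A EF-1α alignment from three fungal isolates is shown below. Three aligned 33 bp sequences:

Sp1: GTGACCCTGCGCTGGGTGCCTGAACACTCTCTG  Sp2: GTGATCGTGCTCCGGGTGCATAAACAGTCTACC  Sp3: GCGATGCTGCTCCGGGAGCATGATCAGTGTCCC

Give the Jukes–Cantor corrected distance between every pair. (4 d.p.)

Sp1–Sp2: 10/33 sites differ → p ≈ 0.30303, d = −0.75 ln(1 − 0.40404) = 0.388186 ≈ 0.3882.
Sp1–Sp3: 12/33 sites differ → p ≈ 0.363636, d = −0.75 ln(1 − 0.484848) = 0.497470 ≈ 0.4975.
Sp2–Sp3: 8/33 sites differ → p ≈ 0.242424, d = −0.75 ln(1 − 0.323232) = 0.292820 ≈ 0.2928.

d(Sp1,Sp2) = 0.3882, d(Sp1,Sp3) = 0.4975, d(Sp2,Sp3) = 0.2928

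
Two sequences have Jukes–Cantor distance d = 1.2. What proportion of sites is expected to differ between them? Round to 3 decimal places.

0.599

p = (3/4)(1 − e^(−4d/3)) = 0.75 × (1 − e^(-1.6)) = 0.75 × (1 − 0.201897) = 0.598577.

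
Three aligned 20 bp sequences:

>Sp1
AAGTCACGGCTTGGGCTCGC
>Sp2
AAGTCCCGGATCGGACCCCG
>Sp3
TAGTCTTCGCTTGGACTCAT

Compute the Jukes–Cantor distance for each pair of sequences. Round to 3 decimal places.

Sp1–Sp2: 7/20 sites differ → p = 0.35, d = −0.75 ln(1 − 0.466667) = 0.471457 ≈ 0.471.
Sp1–Sp3: 7/20 sites differ → p = 0.35, d = −0.75 ln(1 − 0.466667) = 0.471457 ≈ 0.471.
Sp2–Sp3: 9/20 sites differ → p = 0.45, d = −0.75 ln(1 − 0.6) = 0.687218 ≈ 0.687.

d(Sp1,Sp2) = 0.471, d(Sp1,Sp3) = 0.471, d(Sp2,Sp3) = 0.687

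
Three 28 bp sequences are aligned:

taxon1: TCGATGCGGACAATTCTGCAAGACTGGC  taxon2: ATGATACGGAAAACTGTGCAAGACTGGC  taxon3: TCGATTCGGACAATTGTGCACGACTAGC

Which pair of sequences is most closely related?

taxon1 and taxon3

taxon1–taxon2: 6/28 differ, p = 0.214, d = 0.252.
taxon1–taxon3: 4/28 differ, p = 0.143, d = 0.158.
taxon2–taxon3: 7/28 differ, p = 0.250, d = 0.304.
The smallest distance is between taxon1 and taxon3.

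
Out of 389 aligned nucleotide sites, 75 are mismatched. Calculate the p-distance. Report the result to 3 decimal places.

p = 75/389 = 0.192802… ≈ 0.193 (to 3 d.p.).

0.193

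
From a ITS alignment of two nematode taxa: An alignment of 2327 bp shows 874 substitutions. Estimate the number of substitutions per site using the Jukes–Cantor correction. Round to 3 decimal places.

p = 874/2327 ≈ 0.375591.
d = −(3/4) ln(1 − 4p/3) = −0.75 ln(1 − 0.500788) = −0.75 ln(0.499212)
  = −0.75 × (-0.694724) = 0.521043 substitutions/site.

0.521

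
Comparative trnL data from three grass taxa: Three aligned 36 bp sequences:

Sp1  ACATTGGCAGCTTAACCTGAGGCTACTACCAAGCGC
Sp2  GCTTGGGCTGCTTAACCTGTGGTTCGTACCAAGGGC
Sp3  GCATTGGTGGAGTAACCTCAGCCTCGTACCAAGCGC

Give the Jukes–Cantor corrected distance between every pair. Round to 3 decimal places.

d(Sp1,Sp2) = 0.304, d(Sp1,Sp3) = 0.304, d(Sp2,Sp3) = 0.392

Sp1–Sp2: 9/36 sites differ → p = 0.25, d = −0.75 ln(1 − 0.333333) = 0.304098 ≈ 0.304.
Sp1–Sp3: 9/36 sites differ → p = 0.25, d = −0.75 ln(1 − 0.333333) = 0.304098 ≈ 0.304.
Sp2–Sp3: 11/36 sites differ → p ≈ 0.305556, d = −0.75 ln(1 − 0.407408) = 0.392437 ≈ 0.392.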